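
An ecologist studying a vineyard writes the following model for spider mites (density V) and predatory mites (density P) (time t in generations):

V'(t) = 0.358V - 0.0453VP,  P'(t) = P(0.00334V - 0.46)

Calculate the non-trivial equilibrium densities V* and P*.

V* ≈ 138, P* ≈ 7.9

Set dP/dt = 0 with P > 0: 0.00334V - 0.46 = 0, so V* = 0.46/0.00334 = 138.
Set dV/dt = 0 with V > 0: 0.358 - 0.0453P = 0, so P* = 0.358/0.0453 = 7.9.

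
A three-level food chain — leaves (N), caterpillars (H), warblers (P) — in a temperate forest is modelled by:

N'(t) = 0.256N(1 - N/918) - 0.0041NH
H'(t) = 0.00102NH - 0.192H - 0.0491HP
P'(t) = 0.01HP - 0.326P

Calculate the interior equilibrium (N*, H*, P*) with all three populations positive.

N* ≈ 439, H* ≈ 32.6, P* ≈ 5.2

From dP/dt = 0: 0.01H* = 0.326, so H* = 32.6.
From dN/dt = 0: 0.256(1 - N*/918) = 0.0041·32.6, giving N* = 918·(1 - 0.522) = 439.
From dH/dt = 0: 0.00102·439 - 0.192 = 0.0491P*, so P* = 0.255/0.0491 = 5.2.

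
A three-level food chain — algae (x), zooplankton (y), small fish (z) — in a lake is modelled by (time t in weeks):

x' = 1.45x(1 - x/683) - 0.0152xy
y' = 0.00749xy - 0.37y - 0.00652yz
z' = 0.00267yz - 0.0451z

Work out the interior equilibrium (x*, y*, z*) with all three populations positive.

x* ≈ 562, y* ≈ 16.9, z* ≈ 589

From dz/dt = 0: 0.00267y* = 0.0451, so y* = 16.9.
From dx/dt = 0: 1.45(1 - x*/683) = 0.0152·16.9, giving x* = 683·(1 - 0.177) = 562.
From dy/dt = 0: 0.00749·562 - 0.37 = 0.00652z*, so z* = 3.84/0.00652 = 589.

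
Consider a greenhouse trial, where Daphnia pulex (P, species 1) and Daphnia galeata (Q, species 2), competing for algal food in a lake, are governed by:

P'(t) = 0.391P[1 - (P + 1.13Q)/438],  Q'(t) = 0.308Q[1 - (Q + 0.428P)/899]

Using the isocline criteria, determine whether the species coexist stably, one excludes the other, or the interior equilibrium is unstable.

species 2 excludes species 1

Compare the nullcline intercepts: K1/α12 = 438/1.13 = 388 < K2 = 899; K2/α21 = 899/0.428 = 2100 > K1 = 438.
Since the inequalities point opposite ways, species 2 can invade but species 1 cannot.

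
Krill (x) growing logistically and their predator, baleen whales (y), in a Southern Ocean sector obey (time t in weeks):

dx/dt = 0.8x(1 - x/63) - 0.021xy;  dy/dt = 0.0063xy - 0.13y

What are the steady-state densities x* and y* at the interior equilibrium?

x* ≈ 20.6, y* ≈ 25.6

From dy/dt = 0 with y > 0: 0.0063x* = 0.13, so x* = 20.6.
Substitute into dx/dt = 0: 0.8(1 - 20.6/63) = 0.021y*.
The bracket is 0.672, giving y* = 0.538/0.021 = 25.6.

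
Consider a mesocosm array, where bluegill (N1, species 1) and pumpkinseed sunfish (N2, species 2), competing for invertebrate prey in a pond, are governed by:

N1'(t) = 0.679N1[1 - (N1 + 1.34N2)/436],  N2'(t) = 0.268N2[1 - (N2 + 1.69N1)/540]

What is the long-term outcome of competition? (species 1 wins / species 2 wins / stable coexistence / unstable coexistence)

Compare the nullcline intercepts: K1/α12 = 436/1.34 = 325 < K2 = 540; K2/α21 = 540/1.69 = 320 < K1 = 436.
Since both are reversed, neither can invade when rare; the interior point is a saddle.

unstable coexistence (outcome depends on initial conditions)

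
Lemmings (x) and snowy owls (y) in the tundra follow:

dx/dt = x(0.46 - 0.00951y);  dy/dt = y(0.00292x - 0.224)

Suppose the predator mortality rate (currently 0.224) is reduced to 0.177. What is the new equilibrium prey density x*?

At the interior fixed point, setting dy/dt = 0 with y > 0 fixes x* = (predator death rate)/(xy coefficient) — independent of the other coefficients.
With the change, x* = 0.177/0.00292 = 60.6; it falls from 76.7.

x* ≈ 60.6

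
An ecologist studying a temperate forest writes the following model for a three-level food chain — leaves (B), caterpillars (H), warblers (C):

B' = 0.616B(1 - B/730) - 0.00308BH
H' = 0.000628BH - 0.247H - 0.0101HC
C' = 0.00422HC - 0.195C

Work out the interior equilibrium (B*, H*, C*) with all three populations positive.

B* ≈ 561, H* ≈ 46.2, C* ≈ 10.4

From dC/dt = 0: 0.00422H* = 0.195, so H* = 46.2.
From dB/dt = 0: 0.616(1 - B*/730) = 0.00308·46.2, giving B* = 730·(1 - 0.231) = 561.
From dH/dt = 0: 0.000628·561 - 0.247 = 0.0101C*, so C* = 0.106/0.0101 = 10.4.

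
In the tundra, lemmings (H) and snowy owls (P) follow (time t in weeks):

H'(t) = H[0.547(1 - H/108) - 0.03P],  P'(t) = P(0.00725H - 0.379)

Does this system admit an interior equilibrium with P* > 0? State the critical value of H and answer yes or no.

The predator equation gives dP/dt > 0 only when H > 0.379/0.00725 = 52.3.
Without the predator, H → K = 108. Since 108 > 52.3, the predator can invade and persist.

Threshold H = 52.3; K > 52.3, so yes, the predator persists.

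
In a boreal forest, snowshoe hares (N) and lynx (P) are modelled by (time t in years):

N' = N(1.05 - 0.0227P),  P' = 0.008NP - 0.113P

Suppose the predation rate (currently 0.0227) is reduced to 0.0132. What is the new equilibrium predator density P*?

At the interior fixed point, setting dN/dt = 0 with N > 0 fixes P* = (prey growth rate)/(NP coefficient) — independent of the other coefficients.
With the change, P* = 1.05/0.0132 = 79.5; it rises from 46.3.

P* ≈ 79.5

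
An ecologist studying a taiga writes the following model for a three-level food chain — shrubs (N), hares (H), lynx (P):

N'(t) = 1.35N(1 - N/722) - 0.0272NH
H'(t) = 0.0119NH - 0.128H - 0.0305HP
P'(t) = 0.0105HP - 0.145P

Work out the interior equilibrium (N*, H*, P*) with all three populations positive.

N* ≈ 521, H* ≈ 13.8, P* ≈ 199

From dP/dt = 0: 0.0105H* = 0.145, so H* = 13.8.
From dN/dt = 0: 1.35(1 - N*/722) = 0.0272·13.8, giving N* = 722·(1 - 0.278) = 521.
From dH/dt = 0: 0.0119·521 - 0.128 = 0.0305P*, so P* = 6.07/0.0305 = 199.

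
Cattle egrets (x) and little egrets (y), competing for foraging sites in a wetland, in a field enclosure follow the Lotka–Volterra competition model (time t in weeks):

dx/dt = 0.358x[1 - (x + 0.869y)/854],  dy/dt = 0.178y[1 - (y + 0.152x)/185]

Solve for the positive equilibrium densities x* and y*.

x* ≈ 799, y* ≈ 63.6

Setting both brackets to zero gives the nullclines x + 0.869y = 854 and 0.152x + y = 185.
Substituting y = 185 - 0.152x into the first: x(1 - 0.869·0.152) = 854 - 0.869·185.
So x* = 693/0.868 = 799, and then y* = 185 - 0.152·799 = 63.6.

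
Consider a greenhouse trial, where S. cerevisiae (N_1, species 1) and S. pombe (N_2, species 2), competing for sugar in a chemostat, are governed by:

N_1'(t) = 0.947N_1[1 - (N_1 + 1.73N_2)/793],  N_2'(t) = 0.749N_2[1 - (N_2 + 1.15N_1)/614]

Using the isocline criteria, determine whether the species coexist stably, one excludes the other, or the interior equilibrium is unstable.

unstable coexistence (outcome depends on initial conditions)

Compare the nullcline intercepts: K1/α12 = 793/1.73 = 458 < K2 = 614; K2/α21 = 614/1.15 = 534 < K1 = 793.
Since both are reversed, neither can invade when rare; the interior point is a saddle.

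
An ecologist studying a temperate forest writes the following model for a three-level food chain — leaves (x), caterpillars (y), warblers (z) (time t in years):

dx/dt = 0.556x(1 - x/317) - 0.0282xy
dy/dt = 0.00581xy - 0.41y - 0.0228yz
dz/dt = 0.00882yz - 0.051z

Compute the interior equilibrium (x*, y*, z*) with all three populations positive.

x* ≈ 224, y* ≈ 5.78, z* ≈ 39.1

From dz/dt = 0: 0.00882y* = 0.051, so y* = 5.78.
From dx/dt = 0: 0.556(1 - x*/317) = 0.0282·5.78, giving x* = 317·(1 - 0.293) = 224.
From dy/dt = 0: 0.00581·224 - 0.41 = 0.0228z*, so z* = 0.892/0.0228 = 39.1.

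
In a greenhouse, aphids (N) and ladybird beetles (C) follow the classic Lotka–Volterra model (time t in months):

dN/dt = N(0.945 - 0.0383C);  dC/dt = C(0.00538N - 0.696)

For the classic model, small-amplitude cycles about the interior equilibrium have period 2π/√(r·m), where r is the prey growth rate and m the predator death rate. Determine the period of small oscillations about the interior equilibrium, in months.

Here r = 0.945 and m = 0.696, so r·m = 0.658.
ω = √0.658 = 0.811 per month, hence T = 2π/ω ≈ 7.75 months.

T ≈ 7.75 months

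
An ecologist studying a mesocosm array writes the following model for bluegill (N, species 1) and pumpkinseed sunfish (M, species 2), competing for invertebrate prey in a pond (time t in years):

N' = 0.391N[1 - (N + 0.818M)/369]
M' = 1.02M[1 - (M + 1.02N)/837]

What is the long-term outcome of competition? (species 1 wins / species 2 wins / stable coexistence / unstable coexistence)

Compare the nullcline intercepts: K1/α12 = 369/0.818 = 451 < K2 = 837; K2/α21 = 837/1.02 = 821 > K1 = 369.
Since the inequalities point opposite ways, species 2 can invade but species 1 cannot.

species 2 excludes species 1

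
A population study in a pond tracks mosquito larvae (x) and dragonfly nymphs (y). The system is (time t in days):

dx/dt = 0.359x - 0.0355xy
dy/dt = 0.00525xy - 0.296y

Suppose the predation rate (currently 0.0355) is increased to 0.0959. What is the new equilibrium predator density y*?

At the interior fixed point, setting dx/dt = 0 with x > 0 fixes y* = (prey growth rate)/(xy coefficient) — independent of the other coefficients.
With the change, y* = 0.359/0.0959 = 3.74; it falls from 10.1.

y* ≈ 3.74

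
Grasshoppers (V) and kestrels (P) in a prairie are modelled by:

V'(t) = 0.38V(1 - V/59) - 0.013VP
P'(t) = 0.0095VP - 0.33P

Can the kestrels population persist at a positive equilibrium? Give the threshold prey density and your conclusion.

The predator equation gives dP/dt > 0 only when V > 0.33/0.0095 = 34.7.
Without the predator, V → K = 59. Since 59 > 34.7, the predator can invade and persist.

Threshold V = 34.7; K > 34.7, so yes, the predator persists.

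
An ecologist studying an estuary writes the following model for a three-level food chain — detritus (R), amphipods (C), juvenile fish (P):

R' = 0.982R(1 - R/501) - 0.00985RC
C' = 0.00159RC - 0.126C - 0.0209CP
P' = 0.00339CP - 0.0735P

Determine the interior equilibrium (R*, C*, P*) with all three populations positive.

R* ≈ 392, C* ≈ 21.7, P* ≈ 23.8

From dP/dt = 0: 0.00339C* = 0.0735, so C* = 21.7.
From dR/dt = 0: 0.982(1 - R*/501) = 0.00985·21.7, giving R* = 501·(1 - 0.217) = 392.
From dC/dt = 0: 0.00159·392 - 0.126 = 0.0209P*, so P* = 0.497/0.0209 = 23.8.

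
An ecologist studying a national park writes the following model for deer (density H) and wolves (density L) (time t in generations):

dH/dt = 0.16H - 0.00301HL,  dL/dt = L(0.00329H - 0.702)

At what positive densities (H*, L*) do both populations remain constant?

H* ≈ 213, L* ≈ 53.2

Set dL/dt = 0 with L > 0: 0.00329H - 0.702 = 0, so H* = 0.702/0.00329 = 213.
Set dH/dt = 0 with H > 0: 0.16 - 0.00301L = 0, so L* = 0.16/0.00301 = 53.2.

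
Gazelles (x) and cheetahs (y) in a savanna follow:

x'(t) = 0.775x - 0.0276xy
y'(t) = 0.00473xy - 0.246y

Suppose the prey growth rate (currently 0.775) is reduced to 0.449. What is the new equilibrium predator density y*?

y* ≈ 16.3

At the interior fixed point, setting dx/dt = 0 with x > 0 fixes y* = (prey growth rate)/(xy coefficient) — independent of the other coefficients.
With the change, y* = 0.449/0.0276 = 16.3; it falls from 28.1.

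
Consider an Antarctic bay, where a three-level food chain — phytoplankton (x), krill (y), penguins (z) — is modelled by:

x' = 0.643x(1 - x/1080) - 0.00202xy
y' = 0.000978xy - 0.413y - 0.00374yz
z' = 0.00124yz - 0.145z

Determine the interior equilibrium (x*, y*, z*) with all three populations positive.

From dz/dt = 0: 0.00124y* = 0.145, so y* = 117.
From dx/dt = 0: 0.643(1 - x*/1080) = 0.00202·117, giving x* = 1080·(1 - 0.367) = 683.
From dy/dt = 0: 0.000978·683 - 0.413 = 0.00374z*, so z* = 0.255/0.00374 = 68.2.

x* ≈ 683, y* ≈ 117, z* ≈ 68.2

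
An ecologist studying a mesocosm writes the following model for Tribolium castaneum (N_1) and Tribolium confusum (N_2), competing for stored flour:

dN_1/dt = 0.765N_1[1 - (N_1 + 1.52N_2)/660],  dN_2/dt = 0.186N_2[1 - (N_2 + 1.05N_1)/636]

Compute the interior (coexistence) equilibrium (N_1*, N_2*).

Setting both brackets to zero gives the nullclines N_1 + 1.52N_2 = 660 and 1.05N_1 + N_2 = 636.
Substituting N_2 = 636 - 1.05N_1 into the first: N_1(1 - 1.52·1.05) = 660 - 1.52·636.
So N_1* = -307/-0.596 = 515, and then N_2* = 636 - 1.05·515 = 95.6.

N_1* ≈ 515, N_2* ≈ 95.6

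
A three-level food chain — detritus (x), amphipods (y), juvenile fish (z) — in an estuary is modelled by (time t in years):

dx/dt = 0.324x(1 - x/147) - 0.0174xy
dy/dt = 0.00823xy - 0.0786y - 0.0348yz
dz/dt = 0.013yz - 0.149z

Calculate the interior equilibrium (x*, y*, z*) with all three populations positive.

From dz/dt = 0: 0.013y* = 0.149, so y* = 11.5.
From dx/dt = 0: 0.324(1 - x*/147) = 0.0174·11.5, giving x* = 147·(1 - 0.616) = 56.5.
From dy/dt = 0: 0.00823·56.5 - 0.0786 = 0.0348z*, so z* = 0.387/0.0348 = 11.1.

x* ≈ 56.5, y* ≈ 11.5, z* ≈ 11.1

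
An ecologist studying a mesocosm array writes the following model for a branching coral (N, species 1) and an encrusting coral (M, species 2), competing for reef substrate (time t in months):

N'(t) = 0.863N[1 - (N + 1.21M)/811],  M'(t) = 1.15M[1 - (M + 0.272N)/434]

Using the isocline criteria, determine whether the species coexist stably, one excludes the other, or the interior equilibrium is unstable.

Compare the nullcline intercepts: K1/α12 = 811/1.21 = 670 > K2 = 434; K2/α21 = 434/0.272 = 1600 > K1 = 811.
Since both inequalities hold, each species can invade when rare, so the interior equilibrium is stable.

stable coexistence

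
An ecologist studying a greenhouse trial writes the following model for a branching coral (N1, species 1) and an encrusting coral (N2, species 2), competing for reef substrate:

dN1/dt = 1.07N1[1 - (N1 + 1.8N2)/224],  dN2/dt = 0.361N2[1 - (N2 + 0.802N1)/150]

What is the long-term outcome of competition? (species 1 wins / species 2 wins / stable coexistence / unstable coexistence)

unstable coexistence (outcome depends on initial conditions)

Compare the nullcline intercepts: K1/α12 = 224/1.8 = 124 < K2 = 150; K2/α21 = 150/0.802 = 187 < K1 = 224.
Since both are reversed, neither can invade when rare; the interior point is a saddle.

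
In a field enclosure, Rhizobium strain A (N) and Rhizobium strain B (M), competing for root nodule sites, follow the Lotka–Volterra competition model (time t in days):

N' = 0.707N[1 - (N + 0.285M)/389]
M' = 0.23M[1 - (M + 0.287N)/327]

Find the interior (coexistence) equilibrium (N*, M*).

N* ≈ 322, M* ≈ 235

Setting both brackets to zero gives the nullclines N + 0.285M = 389 and 0.287N + M = 327.
Substituting M = 327 - 0.287N into the first: N(1 - 0.285·0.287) = 389 - 0.285·327.
So N* = 296/0.918 = 322, and then M* = 327 - 0.287·322 = 235.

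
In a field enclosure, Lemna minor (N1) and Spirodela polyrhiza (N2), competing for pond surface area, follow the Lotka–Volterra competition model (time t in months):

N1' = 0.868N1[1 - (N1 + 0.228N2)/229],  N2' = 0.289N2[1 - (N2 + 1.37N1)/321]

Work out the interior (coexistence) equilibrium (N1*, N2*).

N1* ≈ 227, N2* ≈ 10.6

Setting both brackets to zero gives the nullclines N1 + 0.228N2 = 229 and 1.37N1 + N2 = 321.
Substituting N2 = 321 - 1.37N1 into the first: N1(1 - 0.228·1.37) = 229 - 0.228·321.
So N1* = 156/0.688 = 227, and then N2* = 321 - 1.37·227 = 10.6.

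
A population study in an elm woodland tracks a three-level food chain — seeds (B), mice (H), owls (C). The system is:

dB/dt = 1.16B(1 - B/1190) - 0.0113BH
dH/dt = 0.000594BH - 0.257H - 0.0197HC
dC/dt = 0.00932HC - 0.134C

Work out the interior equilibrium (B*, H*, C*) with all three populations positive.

B* ≈ 1020, H* ≈ 14.4, C* ≈ 17.8

From dC/dt = 0: 0.00932H* = 0.134, so H* = 14.4.
From dB/dt = 0: 1.16(1 - B*/1190) = 0.0113·14.4, giving B* = 1190·(1 - 0.14) = 1020.
From dH/dt = 0: 0.000594·1020 - 0.257 = 0.0197C*, so C* = 0.351/0.0197 = 17.8.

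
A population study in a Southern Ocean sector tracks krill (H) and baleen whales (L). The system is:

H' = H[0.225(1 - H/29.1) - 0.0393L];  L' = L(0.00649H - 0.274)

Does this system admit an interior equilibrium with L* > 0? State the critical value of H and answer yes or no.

Threshold H = 42.2; K < 42.2, so no, the predator goes extinct.

The predator equation gives dL/dt > 0 only when H > 0.274/0.00649 = 42.2.
Without the predator, H → K = 29.1. Since 29.1 < 42.2, the predator cannot invade.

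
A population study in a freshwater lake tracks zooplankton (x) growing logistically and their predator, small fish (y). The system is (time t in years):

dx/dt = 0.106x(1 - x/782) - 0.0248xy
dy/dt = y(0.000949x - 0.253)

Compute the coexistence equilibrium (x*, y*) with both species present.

x* ≈ 267, y* ≈ 2.82

From dy/dt = 0 with y > 0: 0.000949x* = 0.253, so x* = 267.
Substitute into dx/dt = 0: 0.106(1 - 267/782) = 0.0248y*.
The bracket is 0.659, giving y* = 0.0699/0.0248 = 2.82.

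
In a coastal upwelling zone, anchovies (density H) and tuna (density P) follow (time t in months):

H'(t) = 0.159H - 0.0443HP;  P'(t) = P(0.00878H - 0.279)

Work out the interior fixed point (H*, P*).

H* ≈ 31.8, P* ≈ 3.59

Set dP/dt = 0 with P > 0: 0.00878H - 0.279 = 0, so H* = 0.279/0.00878 = 31.8.
Set dH/dt = 0 with H > 0: 0.159 - 0.0443P = 0, so P* = 0.159/0.0443 = 3.59.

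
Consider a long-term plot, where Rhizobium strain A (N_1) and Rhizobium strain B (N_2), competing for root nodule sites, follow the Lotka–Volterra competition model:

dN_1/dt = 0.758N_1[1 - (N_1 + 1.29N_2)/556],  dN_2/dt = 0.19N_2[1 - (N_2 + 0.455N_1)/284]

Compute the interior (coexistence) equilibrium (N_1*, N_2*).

N_1* ≈ 459, N_2* ≈ 75.1

Setting both brackets to zero gives the nullclines N_1 + 1.29N_2 = 556 and 0.455N_1 + N_2 = 284.
Substituting N_2 = 284 - 0.455N_1 into the first: N_1(1 - 1.29·0.455) = 556 - 1.29·284.
So N_1* = 190/0.413 = 459, and then N_2* = 284 - 0.455·459 = 75.1.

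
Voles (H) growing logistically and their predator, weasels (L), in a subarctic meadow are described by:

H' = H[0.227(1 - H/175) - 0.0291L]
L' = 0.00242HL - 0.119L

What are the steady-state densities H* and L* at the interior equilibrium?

From dL/dt = 0 with L > 0: 0.00242H* = 0.119, so H* = 49.2.
Substitute into dH/dt = 0: 0.227(1 - 49.2/175) = 0.0291L*.
The bracket is 0.719, giving L* = 0.163/0.0291 = 5.61.

H* ≈ 49.2, L* ≈ 5.61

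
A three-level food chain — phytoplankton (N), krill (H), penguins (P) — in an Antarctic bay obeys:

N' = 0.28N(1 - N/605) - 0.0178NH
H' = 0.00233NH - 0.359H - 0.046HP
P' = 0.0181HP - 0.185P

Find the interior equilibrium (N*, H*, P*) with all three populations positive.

From dP/dt = 0: 0.0181H* = 0.185, so H* = 10.2.
From dN/dt = 0: 0.28(1 - N*/605) = 0.0178·10.2, giving N* = 605·(1 - 0.65) = 212.
From dH/dt = 0: 0.00233·212 - 0.359 = 0.046P*, so P* = 0.135/0.046 = 2.93.

N* ≈ 212, H* ≈ 10.2, P* ≈ 2.93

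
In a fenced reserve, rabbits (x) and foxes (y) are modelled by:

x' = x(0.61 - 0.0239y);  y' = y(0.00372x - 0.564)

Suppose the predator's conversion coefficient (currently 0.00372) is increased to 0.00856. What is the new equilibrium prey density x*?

x* ≈ 65.9

At the interior fixed point, setting dy/dt = 0 with y > 0 fixes x* = (predator death rate)/(xy coefficient) — independent of the other coefficients.
With the change, x* = 0.564/0.00856 = 65.9; it falls from 152.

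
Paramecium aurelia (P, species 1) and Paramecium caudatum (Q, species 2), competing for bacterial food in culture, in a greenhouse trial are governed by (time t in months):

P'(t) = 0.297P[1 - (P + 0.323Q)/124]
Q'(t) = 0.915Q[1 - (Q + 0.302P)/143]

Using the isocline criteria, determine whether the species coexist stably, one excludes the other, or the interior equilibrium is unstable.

Compare the nullcline intercepts: K1/α12 = 124/0.323 = 384 > K2 = 143; K2/α21 = 143/0.302 = 474 > K1 = 124.
Since both inequalities hold, each species can invade when rare, so the interior equilibrium is stable.

stable coexistence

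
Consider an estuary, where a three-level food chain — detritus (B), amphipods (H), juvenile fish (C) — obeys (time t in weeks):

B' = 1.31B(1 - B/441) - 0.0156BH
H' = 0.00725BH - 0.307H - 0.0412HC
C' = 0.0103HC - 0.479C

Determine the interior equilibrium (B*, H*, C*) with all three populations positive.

B* ≈ 197, H* ≈ 46.5, C* ≈ 27.2

From dC/dt = 0: 0.0103H* = 0.479, so H* = 46.5.
From dB/dt = 0: 1.31(1 - B*/441) = 0.0156·46.5, giving B* = 441·(1 - 0.554) = 197.
From dH/dt = 0: 0.00725·197 - 0.307 = 0.0412C*, so C* = 1.12/0.0412 = 27.2.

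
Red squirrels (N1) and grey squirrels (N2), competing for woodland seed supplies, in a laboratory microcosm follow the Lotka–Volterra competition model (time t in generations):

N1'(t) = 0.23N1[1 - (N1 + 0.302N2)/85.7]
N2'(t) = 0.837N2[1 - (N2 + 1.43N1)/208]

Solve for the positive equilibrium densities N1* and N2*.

N1* ≈ 40.3, N2* ≈ 150

Setting both brackets to zero gives the nullclines N1 + 0.302N2 = 85.7 and 1.43N1 + N2 = 208.
Substituting N2 = 208 - 1.43N1 into the first: N1(1 - 0.302·1.43) = 85.7 - 0.302·208.
So N1* = 22.9/0.568 = 40.3, and then N2* = 208 - 1.43·40.3 = 150.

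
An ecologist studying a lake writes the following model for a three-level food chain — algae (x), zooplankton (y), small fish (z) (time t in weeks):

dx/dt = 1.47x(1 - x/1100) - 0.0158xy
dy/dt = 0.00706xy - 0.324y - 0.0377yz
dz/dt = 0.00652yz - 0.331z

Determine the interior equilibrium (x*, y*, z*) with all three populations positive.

x* ≈ 500, y* ≈ 50.8, z* ≈ 85

From dz/dt = 0: 0.00652y* = 0.331, so y* = 50.8.
From dx/dt = 0: 1.47(1 - x*/1100) = 0.0158·50.8, giving x* = 1100·(1 - 0.546) = 500.
From dy/dt = 0: 0.00706·500 - 0.324 = 0.0377z*, so z* = 3.2/0.0377 = 85.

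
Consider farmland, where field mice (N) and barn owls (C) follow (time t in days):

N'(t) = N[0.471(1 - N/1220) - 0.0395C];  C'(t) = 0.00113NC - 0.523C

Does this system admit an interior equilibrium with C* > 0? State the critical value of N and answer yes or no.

Threshold N = 463; K > 463, so yes, the predator persists.

The predator equation gives dC/dt > 0 only when N > 0.523/0.00113 = 463.
Without the predator, N → K = 1220. Since 1220 > 463, the predator can invade and persist.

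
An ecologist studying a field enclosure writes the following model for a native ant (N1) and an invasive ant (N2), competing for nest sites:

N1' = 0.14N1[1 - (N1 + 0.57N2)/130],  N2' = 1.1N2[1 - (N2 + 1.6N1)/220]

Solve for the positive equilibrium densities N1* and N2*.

N1* ≈ 52.3, N2* ≈ 136

Setting both brackets to zero gives the nullclines N1 + 0.57N2 = 130 and 1.6N1 + N2 = 220.
Substituting N2 = 220 - 1.6N1 into the first: N1(1 - 0.57·1.6) = 130 - 0.57·220.
So N1* = 4.6/0.088 = 52.3, and then N2* = 220 - 1.6·52.3 = 136.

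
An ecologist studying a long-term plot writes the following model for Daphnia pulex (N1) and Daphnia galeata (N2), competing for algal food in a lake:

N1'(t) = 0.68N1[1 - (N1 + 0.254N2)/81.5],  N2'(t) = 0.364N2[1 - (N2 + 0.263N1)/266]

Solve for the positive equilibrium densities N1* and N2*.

N1* ≈ 14.9, N2* ≈ 262

Setting both brackets to zero gives the nullclines N1 + 0.254N2 = 81.5 and 0.263N1 + N2 = 266.
Substituting N2 = 266 - 0.263N1 into the first: N1(1 - 0.254·0.263) = 81.5 - 0.254·266.
So N1* = 13.9/0.933 = 14.9, and then N2* = 266 - 0.263·14.9 = 262.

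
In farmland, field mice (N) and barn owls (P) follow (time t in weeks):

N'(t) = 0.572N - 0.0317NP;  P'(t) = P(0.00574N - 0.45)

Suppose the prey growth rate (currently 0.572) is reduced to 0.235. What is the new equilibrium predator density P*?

At the interior fixed point, setting dN/dt = 0 with N > 0 fixes P* = (prey growth rate)/(NP coefficient) — independent of the other coefficients.
With the change, P* = 0.235/0.0317 = 7.41; it falls from 18.

P* ≈ 7.41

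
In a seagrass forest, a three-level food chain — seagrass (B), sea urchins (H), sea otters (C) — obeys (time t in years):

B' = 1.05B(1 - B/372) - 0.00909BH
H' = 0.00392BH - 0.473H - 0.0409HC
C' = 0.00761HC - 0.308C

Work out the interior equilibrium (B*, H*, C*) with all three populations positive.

From dC/dt = 0: 0.00761H* = 0.308, so H* = 40.5.
From dB/dt = 0: 1.05(1 - B*/372) = 0.00909·40.5, giving B* = 372·(1 - 0.35) = 242.
From dH/dt = 0: 0.00392·242 - 0.473 = 0.0409C*, so C* = 0.474/0.0409 = 11.6.

B* ≈ 242, H* ≈ 40.5, C* ≈ 11.6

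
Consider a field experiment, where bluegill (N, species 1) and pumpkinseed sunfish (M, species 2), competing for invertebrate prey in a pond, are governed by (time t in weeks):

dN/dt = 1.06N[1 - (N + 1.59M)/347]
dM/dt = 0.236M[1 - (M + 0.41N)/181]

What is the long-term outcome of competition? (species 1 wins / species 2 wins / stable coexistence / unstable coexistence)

stable coexistence

Compare the nullcline intercepts: K1/α12 = 347/1.59 = 218 > K2 = 181; K2/α21 = 181/0.41 = 441 > K1 = 347.
Since both inequalities hold, each species can invade when rare, so the interior equilibrium is stable.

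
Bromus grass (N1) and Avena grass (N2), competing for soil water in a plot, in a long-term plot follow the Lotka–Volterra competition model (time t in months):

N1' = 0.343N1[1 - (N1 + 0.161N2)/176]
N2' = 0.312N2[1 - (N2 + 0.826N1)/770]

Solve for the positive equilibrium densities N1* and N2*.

N1* ≈ 60, N2* ≈ 720

Setting both brackets to zero gives the nullclines N1 + 0.161N2 = 176 and 0.826N1 + N2 = 770.
Substituting N2 = 770 - 0.826N1 into the first: N1(1 - 0.161·0.826) = 176 - 0.161·770.
So N1* = 52/0.867 = 60, and then N2* = 770 - 0.826·60 = 720.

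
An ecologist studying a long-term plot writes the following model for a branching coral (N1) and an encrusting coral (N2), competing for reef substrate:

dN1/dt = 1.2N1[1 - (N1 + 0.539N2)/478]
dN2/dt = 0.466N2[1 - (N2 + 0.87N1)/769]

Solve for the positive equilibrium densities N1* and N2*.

Setting both brackets to zero gives the nullclines N1 + 0.539N2 = 478 and 0.87N1 + N2 = 769.
Substituting N2 = 769 - 0.87N1 into the first: N1(1 - 0.539·0.87) = 478 - 0.539·769.
So N1* = 63.5/0.531 = 120, and then N2* = 769 - 0.87·120 = 665.

N1* ≈ 120, N2* ≈ 665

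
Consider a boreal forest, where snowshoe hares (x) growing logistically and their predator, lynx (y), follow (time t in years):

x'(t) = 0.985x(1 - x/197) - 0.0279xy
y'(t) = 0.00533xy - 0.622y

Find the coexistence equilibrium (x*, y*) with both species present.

x* ≈ 117, y* ≈ 14.4

From dy/dt = 0 with y > 0: 0.00533x* = 0.622, so x* = 117.
Substitute into dx/dt = 0: 0.985(1 - 117/197) = 0.0279y*.
The bracket is 0.408, giving y* = 0.402/0.0279 = 14.4.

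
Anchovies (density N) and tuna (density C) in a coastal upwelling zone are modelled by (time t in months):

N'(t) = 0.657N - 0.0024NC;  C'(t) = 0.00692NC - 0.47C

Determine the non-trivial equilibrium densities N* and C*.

N* ≈ 67.9, C* ≈ 274

Set dC/dt = 0 with C > 0: 0.00692N - 0.47 = 0, so N* = 0.47/0.00692 = 67.9.
Set dN/dt = 0 with N > 0: 0.657 - 0.0024C = 0, so C* = 0.657/0.0024 = 274.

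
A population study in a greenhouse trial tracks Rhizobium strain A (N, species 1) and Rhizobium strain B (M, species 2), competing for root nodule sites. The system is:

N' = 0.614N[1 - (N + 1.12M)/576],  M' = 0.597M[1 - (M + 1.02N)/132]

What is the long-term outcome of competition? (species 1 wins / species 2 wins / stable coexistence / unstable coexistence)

Compare the nullcline intercepts: K1/α12 = 576/1.12 = 514 > K2 = 132; K2/α21 = 132/1.02 = 129 < K1 = 576.
Since the inequalities point opposite ways, species 1 can invade but species 2 cannot.

species 1 excludes species 2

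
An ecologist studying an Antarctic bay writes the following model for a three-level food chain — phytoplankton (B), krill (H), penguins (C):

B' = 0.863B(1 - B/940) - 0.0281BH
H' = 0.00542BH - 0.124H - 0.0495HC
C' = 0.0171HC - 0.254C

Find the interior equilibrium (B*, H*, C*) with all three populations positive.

B* ≈ 485, H* ≈ 14.9, C* ≈ 50.6

From dC/dt = 0: 0.0171H* = 0.254, so H* = 14.9.
From dB/dt = 0: 0.863(1 - B*/940) = 0.0281·14.9, giving B* = 940·(1 - 0.484) = 485.
From dH/dt = 0: 0.00542·485 - 0.124 = 0.0495C*, so C* = 2.51/0.0495 = 50.6.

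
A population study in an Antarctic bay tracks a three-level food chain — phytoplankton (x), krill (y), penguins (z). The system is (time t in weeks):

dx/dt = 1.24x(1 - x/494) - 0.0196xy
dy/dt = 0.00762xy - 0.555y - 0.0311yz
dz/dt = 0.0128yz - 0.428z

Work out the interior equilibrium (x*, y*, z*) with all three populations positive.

x* ≈ 233, y* ≈ 33.4, z* ≈ 39.2

From dz/dt = 0: 0.0128y* = 0.428, so y* = 33.4.
From dx/dt = 0: 1.24(1 - x*/494) = 0.0196·33.4, giving x* = 494·(1 - 0.529) = 233.
From dy/dt = 0: 0.00762·233 - 0.555 = 0.0311z*, so z* = 1.22/0.0311 = 39.2.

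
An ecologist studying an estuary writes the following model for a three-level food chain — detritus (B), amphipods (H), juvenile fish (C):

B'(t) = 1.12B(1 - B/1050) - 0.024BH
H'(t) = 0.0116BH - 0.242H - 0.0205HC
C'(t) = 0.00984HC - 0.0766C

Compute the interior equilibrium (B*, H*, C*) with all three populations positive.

From dC/dt = 0: 0.00984H* = 0.0766, so H* = 7.78.
From dB/dt = 0: 1.12(1 - B*/1050) = 0.024·7.78, giving B* = 1050·(1 - 0.167) = 875.
From dH/dt = 0: 0.0116·875 - 0.242 = 0.0205C*, so C* = 9.91/0.0205 = 483.

B* ≈ 875, H* ≈ 7.78, C* ≈ 483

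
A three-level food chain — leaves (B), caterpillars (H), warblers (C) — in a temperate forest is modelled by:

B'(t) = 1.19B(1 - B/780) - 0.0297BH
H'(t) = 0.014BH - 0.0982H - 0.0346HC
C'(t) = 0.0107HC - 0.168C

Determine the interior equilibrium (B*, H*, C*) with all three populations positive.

B* ≈ 474, H* ≈ 15.7, C* ≈ 189

From dC/dt = 0: 0.0107H* = 0.168, so H* = 15.7.
From dB/dt = 0: 1.19(1 - B*/780) = 0.0297·15.7, giving B* = 780·(1 - 0.392) = 474.
From dH/dt = 0: 0.014·474 - 0.0982 = 0.0346C*, so C* = 6.54/0.0346 = 189.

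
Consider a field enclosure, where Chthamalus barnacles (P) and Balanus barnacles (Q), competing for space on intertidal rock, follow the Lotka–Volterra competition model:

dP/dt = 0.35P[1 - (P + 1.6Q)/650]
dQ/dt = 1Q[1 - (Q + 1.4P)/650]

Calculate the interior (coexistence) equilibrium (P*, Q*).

Setting both brackets to zero gives the nullclines P + 1.6Q = 650 and 1.4P + Q = 650.
Substituting Q = 650 - 1.4P into the first: P(1 - 1.6·1.4) = 650 - 1.6·650.
So P* = -390/-1.24 = 315, and then Q* = 650 - 1.4·315 = 210.

P* ≈ 315, Q* ≈ 210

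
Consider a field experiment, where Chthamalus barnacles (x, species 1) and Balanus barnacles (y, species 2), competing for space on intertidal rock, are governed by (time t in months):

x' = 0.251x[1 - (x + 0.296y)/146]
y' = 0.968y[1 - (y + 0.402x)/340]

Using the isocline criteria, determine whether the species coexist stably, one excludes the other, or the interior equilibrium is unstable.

stable coexistence

Compare the nullcline intercepts: K1/α12 = 146/0.296 = 493 > K2 = 340; K2/α21 = 340/0.402 = 846 > K1 = 146.
Since both inequalities hold, each species can invade when rare, so the interior equilibrium is stable.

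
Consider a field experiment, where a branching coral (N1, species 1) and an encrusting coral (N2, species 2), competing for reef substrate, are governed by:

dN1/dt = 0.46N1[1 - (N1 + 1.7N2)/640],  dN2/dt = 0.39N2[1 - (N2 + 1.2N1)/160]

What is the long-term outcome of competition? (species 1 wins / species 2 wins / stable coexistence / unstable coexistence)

Compare the nullcline intercepts: K1/α12 = 640/1.7 = 376 > K2 = 160; K2/α21 = 160/1.2 = 133 < K1 = 640.
Since the inequalities point opposite ways, species 1 can invade but species 2 cannot.

species 1 excludes species 2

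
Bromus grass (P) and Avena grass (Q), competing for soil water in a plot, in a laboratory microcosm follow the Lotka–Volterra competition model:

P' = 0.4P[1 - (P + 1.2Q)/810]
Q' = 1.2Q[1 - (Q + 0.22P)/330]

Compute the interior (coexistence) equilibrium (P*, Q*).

P* ≈ 562, Q* ≈ 206

Setting both brackets to zero gives the nullclines P + 1.2Q = 810 and 0.22P + Q = 330.
Substituting Q = 330 - 0.22P into the first: P(1 - 1.2·0.22) = 810 - 1.2·330.
So P* = 414/0.736 = 562, and then Q* = 330 - 0.22·562 = 206.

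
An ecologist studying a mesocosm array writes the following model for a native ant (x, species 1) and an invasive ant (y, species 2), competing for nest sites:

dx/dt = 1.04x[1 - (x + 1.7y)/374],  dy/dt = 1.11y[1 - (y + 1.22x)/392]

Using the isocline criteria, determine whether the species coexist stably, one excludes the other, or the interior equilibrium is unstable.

Compare the nullcline intercepts: K1/α12 = 374/1.7 = 220 < K2 = 392; K2/α21 = 392/1.22 = 321 < K1 = 374.
Since both are reversed, neither can invade when rare; the interior point is a saddle.

unstable coexistence (outcome depends on initial conditions)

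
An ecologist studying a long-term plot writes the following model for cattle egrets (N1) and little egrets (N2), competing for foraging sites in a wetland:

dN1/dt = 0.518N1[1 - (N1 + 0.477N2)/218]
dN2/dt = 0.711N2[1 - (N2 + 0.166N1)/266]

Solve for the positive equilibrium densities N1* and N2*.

Setting both brackets to zero gives the nullclines N1 + 0.477N2 = 218 and 0.166N1 + N2 = 266.
Substituting N2 = 266 - 0.166N1 into the first: N1(1 - 0.477·0.166) = 218 - 0.477·266.
So N1* = 91.1/0.921 = 99, and then N2* = 266 - 0.166·99 = 250.

N1* ≈ 99, N2* ≈ 250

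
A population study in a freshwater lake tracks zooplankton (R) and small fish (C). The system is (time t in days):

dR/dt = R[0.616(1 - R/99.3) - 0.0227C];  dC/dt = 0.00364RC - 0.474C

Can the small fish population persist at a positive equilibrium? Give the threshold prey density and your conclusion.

Threshold R = 130; K < 130, so no, the predator goes extinct.

The predator equation gives dC/dt > 0 only when R > 0.474/0.00364 = 130.
Without the predator, R → K = 99.3. Since 99.3 < 130, the predator cannot invade.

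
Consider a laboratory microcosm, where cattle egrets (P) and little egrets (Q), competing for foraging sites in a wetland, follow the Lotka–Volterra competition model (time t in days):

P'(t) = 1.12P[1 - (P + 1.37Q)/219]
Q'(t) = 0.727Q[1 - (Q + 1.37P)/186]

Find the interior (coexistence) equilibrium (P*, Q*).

P* ≈ 40.8, Q* ≈ 130

Setting both brackets to zero gives the nullclines P + 1.37Q = 219 and 1.37P + Q = 186.
Substituting Q = 186 - 1.37P into the first: P(1 - 1.37·1.37) = 219 - 1.37·186.
So P* = -35.8/-0.877 = 40.8, and then Q* = 186 - 1.37·40.8 = 130.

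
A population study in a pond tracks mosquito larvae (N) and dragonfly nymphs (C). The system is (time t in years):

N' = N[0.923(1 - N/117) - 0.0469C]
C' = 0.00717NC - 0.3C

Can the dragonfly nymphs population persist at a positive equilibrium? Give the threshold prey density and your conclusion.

Threshold N = 41.8; K > 41.8, so yes, the predator persists.

The predator equation gives dC/dt > 0 only when N > 0.3/0.00717 = 41.8.
Without the predator, N → K = 117. Since 117 > 41.8, the predator can invade and persist.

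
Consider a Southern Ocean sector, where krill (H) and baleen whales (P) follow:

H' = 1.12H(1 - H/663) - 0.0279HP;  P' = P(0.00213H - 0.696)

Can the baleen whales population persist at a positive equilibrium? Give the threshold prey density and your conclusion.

The predator equation gives dP/dt > 0 only when H > 0.696/0.00213 = 327.
Without the predator, H → K = 663. Since 663 > 327, the predator can invade and persist.

Threshold H = 327; K > 327, so yes, the predator persists.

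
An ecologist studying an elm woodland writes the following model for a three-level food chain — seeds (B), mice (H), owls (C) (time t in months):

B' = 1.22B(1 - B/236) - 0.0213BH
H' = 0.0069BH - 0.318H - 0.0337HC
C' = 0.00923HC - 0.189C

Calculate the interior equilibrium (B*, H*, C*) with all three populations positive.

B* ≈ 152, H* ≈ 20.5, C* ≈ 21.6

From dC/dt = 0: 0.00923H* = 0.189, so H* = 20.5.
From dB/dt = 0: 1.22(1 - B*/236) = 0.0213·20.5, giving B* = 236·(1 - 0.358) = 152.
From dH/dt = 0: 0.0069·152 - 0.318 = 0.0337C*, so C* = 0.728/0.0337 = 21.6.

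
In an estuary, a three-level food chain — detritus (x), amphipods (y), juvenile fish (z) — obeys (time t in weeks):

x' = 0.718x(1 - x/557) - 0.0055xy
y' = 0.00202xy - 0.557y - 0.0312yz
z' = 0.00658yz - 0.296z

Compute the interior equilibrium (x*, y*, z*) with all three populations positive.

From dz/dt = 0: 0.00658y* = 0.296, so y* = 45.
From dx/dt = 0: 0.718(1 - x*/557) = 0.0055·45, giving x* = 557·(1 - 0.345) = 365.
From dy/dt = 0: 0.00202·365 - 0.557 = 0.0312z*, so z* = 0.18/0.0312 = 5.78.

x* ≈ 365, y* ≈ 45, z* ≈ 5.78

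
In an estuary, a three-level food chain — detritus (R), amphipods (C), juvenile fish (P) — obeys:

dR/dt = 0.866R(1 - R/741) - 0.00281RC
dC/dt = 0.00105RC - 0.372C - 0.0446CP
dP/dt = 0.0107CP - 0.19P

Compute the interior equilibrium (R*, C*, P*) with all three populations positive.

From dP/dt = 0: 0.0107C* = 0.19, so C* = 17.8.
From dR/dt = 0: 0.866(1 - R*/741) = 0.00281·17.8, giving R* = 741·(1 - 0.0576) = 698.
From dC/dt = 0: 0.00105·698 - 0.372 = 0.0446P*, so P* = 0.361/0.0446 = 8.1.

R* ≈ 698, C* ≈ 17.8, P* ≈ 8.1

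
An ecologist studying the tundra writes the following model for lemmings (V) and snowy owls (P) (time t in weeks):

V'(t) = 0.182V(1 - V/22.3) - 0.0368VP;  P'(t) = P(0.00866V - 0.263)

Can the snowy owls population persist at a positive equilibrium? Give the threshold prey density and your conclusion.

Threshold V = 30.4; K < 30.4, so no, the predator goes extinct.

The predator equation gives dP/dt > 0 only when V > 0.263/0.00866 = 30.4.
Without the predator, V → K = 22.3. Since 22.3 < 30.4, the predator cannot invade.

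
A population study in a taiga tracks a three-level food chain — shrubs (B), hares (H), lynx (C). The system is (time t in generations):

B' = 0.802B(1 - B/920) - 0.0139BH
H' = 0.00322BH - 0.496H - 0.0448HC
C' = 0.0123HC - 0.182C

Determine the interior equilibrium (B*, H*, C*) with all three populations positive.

From dC/dt = 0: 0.0123H* = 0.182, so H* = 14.8.
From dB/dt = 0: 0.802(1 - B*/920) = 0.0139·14.8, giving B* = 920·(1 - 0.256) = 684.
From dH/dt = 0: 0.00322·684 - 0.496 = 0.0448C*, so C* = 1.71/0.0448 = 38.1.

B* ≈ 684, H* ≈ 14.8, C* ≈ 38.1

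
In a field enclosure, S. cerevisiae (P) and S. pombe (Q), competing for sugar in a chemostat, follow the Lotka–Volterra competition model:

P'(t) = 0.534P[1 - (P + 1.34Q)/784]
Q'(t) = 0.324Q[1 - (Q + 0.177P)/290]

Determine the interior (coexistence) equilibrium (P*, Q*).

Setting both brackets to zero gives the nullclines P + 1.34Q = 784 and 0.177P + Q = 290.
Substituting Q = 290 - 0.177P into the first: P(1 - 1.34·0.177) = 784 - 1.34·290.
So P* = 395/0.763 = 518, and then Q* = 290 - 0.177·518 = 198.

P* ≈ 518, Q* ≈ 198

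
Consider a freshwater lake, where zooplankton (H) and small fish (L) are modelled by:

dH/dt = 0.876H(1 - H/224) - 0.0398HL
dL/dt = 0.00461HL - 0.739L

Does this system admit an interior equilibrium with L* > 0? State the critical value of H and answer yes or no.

The predator equation gives dL/dt > 0 only when H > 0.739/0.00461 = 160.
Without the predator, H → K = 224. Since 224 > 160, the predator can invade and persist.

Threshold H = 160; K > 160, so yes, the predator persists.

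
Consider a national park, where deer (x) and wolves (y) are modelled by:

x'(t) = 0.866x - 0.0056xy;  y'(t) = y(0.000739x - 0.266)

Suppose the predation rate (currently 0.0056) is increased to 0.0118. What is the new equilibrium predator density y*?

y* ≈ 73.4

At the interior fixed point, setting dx/dt = 0 with x > 0 fixes y* = (prey growth rate)/(xy coefficient) — independent of the other coefficients.
With the change, y* = 0.866/0.0118 = 73.4; it falls from 155.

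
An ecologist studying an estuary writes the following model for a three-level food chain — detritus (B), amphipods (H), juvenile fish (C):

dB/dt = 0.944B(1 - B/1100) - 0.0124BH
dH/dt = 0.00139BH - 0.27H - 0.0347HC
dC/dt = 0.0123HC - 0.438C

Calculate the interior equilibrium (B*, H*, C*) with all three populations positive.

From dC/dt = 0: 0.0123H* = 0.438, so H* = 35.6.
From dB/dt = 0: 0.944(1 - B*/1100) = 0.0124·35.6, giving B* = 1100·(1 - 0.468) = 585.
From dH/dt = 0: 0.00139·585 - 0.27 = 0.0347C*, so C* = 0.544/0.0347 = 15.7.

B* ≈ 585, H* ≈ 35.6, C* ≈ 15.7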